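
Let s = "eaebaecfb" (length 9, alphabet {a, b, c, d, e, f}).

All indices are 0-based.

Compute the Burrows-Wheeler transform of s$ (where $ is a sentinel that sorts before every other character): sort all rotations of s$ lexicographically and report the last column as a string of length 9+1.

bebfee$aac

rank  rotation    last
    0  $eaebaecfb  b
    1  aebaecfb$e  e
    2  aecfb$eaeb  b
    3  b$eaebaecf  f
    4  baecfb$eae  e
    5  cfb$eaebae  e
    6  eaebaecfb$  $
    7  ebaecfb$ea  a
    8  ecfb$eaeba  a
    9  fb$eaebaec  c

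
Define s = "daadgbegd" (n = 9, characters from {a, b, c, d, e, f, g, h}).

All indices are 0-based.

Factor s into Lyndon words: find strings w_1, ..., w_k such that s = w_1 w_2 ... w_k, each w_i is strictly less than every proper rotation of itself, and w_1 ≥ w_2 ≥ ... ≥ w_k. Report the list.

emit factor 1: 'd' (i=0, period=1)
emit factor 2: 'aadgbegd' (i=1, period=8)

["d", "aadgbegd"]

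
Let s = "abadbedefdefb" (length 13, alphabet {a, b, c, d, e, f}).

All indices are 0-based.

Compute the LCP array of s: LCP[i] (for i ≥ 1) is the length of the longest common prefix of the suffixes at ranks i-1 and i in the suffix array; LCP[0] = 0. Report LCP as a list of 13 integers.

[0, 1, 0, 1, 1, 0, 1, 3, 0, 1, 2, 0, 1]

sorted suffixes:
  #0 SA[0]=0  'abadbedefdefb'
  #1 SA[1]=2  'adbedefdefb'
  #2 SA[2]=12  'b'
  #3 SA[3]=1  'badbedefdefb'
  #4 SA[4]=4  'bedefdefb'
  #5 SA[5]=3  'dbedefdefb'
  #6 SA[6]=9  'defb'
  #7 SA[7]=6  'defdefb'
  #8 SA[8]=5  'edefdefb'
  #9 SA[9]=10  'efb'
  #10 SA[10]=7  'efdefb'
  #11 SA[11]=11  'fb'
  #12 SA[12]=8  'fdefb'

SA = [0, 2, 12, 1, 4, 3, 9, 6, 5, 10, 7, 11, 8]
rank  pair      lcp
   1  s[0:],s[2:]  1  'a'
   2  s[2:],s[12:]  0  ''
   3  s[12:],s[1:]  1  'b'
   4  s[1:],s[4:]  1  'b'
   5  s[4:],s[3:]  0  ''
   6  s[3:],s[9:]  1  'd'
   7  s[9:],s[6:]  3  'def'
   8  s[6:],s[5:]  0  ''
   9  s[5:],s[10:]  1  'e'
  10  s[10:],s[7:]  2  'ef'
  11  s[7:],s[11:]  0  ''
  12  s[11:],s[8:]  1  'f'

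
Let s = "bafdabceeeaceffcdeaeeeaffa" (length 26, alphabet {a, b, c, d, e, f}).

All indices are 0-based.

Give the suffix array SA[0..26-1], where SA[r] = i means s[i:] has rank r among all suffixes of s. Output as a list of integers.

[25, 4, 10, 18, 1, 22, 0, 5, 15, 6, 11, 3, 16, 9, 17, 21, 8, 20, 7, 19, 12, 24, 14, 2, 23, 13]

rank→(start, suffix):
  0 → (25, 'a')
  1 → (4, 'abceeeaceffcdeaeeeaffa')
  2 → (10, 'aceffcdeaeeeaffa')
  3 → (18, 'aeeeaffa')
  4 → (1, 'afdabceeeaceffcdeaeeeaffa')
  5 → (22, 'affa')
  6 → (0, 'bafdabceeeaceffcdeaeeeaffa')
  7 → (5, 'bceeeaceffcdeaeeeaffa')
  8 → (15, 'cdeaeeeaffa')
  9 → (6, 'ceeeaceffcdeaeeeaffa')
  10 → (11, 'ceffcdeaeeeaffa')
  11 → (3, 'dabceeeaceffcdeaeeeaffa')
  12 → (16, 'deaeeeaffa')
  13 → (9, 'eaceffcdeaeeeaffa')
  14 → (17, 'eaeeeaffa')
  15 → (21, 'eaffa')
  16 → (8, 'eeaceffcdeaeeeaffa')
  17 → (20, 'eeaffa')
  18 → (7, 'eeeaceffcdeaeeeaffa')
  19 → (19, 'eeeaffa')
  20 → (12, 'effcdeaeeeaffa')
  21 → (24, 'fa')
  22 → (14, 'fcdeaeeeaffa')
  23 → (2, 'fdabceeeaceffcdeaeeeaffa')
  24 → (23, 'ffa')
  25 → (13, 'ffcdeaeeeaffa')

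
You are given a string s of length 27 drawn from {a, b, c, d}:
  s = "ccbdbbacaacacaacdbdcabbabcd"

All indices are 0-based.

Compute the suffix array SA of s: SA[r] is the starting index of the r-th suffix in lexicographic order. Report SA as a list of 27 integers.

[8, 13, 20, 23, 6, 11, 9, 14, 22, 5, 21, 4, 24, 2, 17, 7, 12, 19, 10, 1, 0, 25, 15, 26, 3, 16, 18]

rank | idx | suffix
   0 |   8 | aacacaacdbdcabbabcd
   1 |  13 | aacdbdcabbabcd
   2 |  20 | abbabcd
   3 |  23 | abcd
   4 |   6 | acaacacaacdbdcabbabcd
   5 |  11 | acaacdbdcabbabcd
   6 |   9 | acacaacdbdcabbabcd
   7 |  14 | acdbdcabbabcd
   8 |  22 | babcd
   9 |   5 | bacaacacaacdbdcabbabcd
  10 |  21 | bbabcd
  11 |   4 | bbacaacacaacdbdcabbabcd
  12 |  24 | bcd
  13 |   2 | bdbbacaacacaacdbdcabbabcd
  14 |  17 | bdcabbabcd
  15 |   7 | caacacaacdbdcabbabcd
  16 |  12 | caacdbdcabbabcd
  17 |  19 | cabbabcd
  18 |  10 | cacaacdbdcabbabcd
  19 |   1 | cbdbbacaacacaacdbdcabbabcd
  20 |   0 | ccbdbbacaacacaacdbdcabbabcd
  21 |  25 | cd
  22 |  15 | cdbdcabbabcd
  23 |  26 | d
  24 |   3 | dbbacaacacaacdbdcabbabcd
  25 |  16 | dbdcabbabcd
  26 |  18 | dcabbabcd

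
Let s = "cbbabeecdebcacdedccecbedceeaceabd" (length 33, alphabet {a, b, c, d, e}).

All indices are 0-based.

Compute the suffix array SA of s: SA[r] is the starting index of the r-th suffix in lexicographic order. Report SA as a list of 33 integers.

sorted suffixes:
  #0 SA[0]=30  'abd'
  #1 SA[1]=3  'abeecdebcacdedccecbedceeaceabd'
  #2 SA[2]=12  'acdedccecbedceeaceabd'
  #3 SA[3]=27  'aceabd'
  #4 SA[4]=2  'babeecdebcacdedccecbedceeaceabd'
  #5 SA[5]=1  'bbabeecdebcacdedccecbedceeaceabd'
  #6 SA[6]=10  'bcacdedccecbedceeaceabd'
  #7 SA[7]=31  'bd'
  #8 SA[8]=21  'bedceeaceabd'
  #9 SA[9]=4  'beecdebcacdedccecbedceeaceabd'
  #10 SA[10]=11  'cacdedccecbedceeaceabd'
  #11 SA[11]=0  'cbbabeecdebcacdedccecbedceeaceabd'
  #12 SA[12]=20  'cbedceeaceabd'
  #13 SA[13]=17  'ccecbedceeaceabd'
  #14 SA[14]=7  'cdebcacdedccecbedceeaceabd'
  #15 SA[15]=13  'cdedccecbedceeaceabd'
  #16 SA[16]=28  'ceabd'
  #17 SA[17]=18  'cecbedceeaceabd'
  #18 SA[18]=24  'ceeaceabd'
  #19 SA[19]=32  'd'
  #20 SA[20]=16  'dccecbedceeaceabd'
  #21 SA[21]=23  'dceeaceabd'
  #22 SA[22]=8  'debcacdedccecbedceeaceabd'
  #23 SA[23]=14  'dedccecbedceeaceabd'
  #24 SA[24]=29  'eabd'
  #25 SA[25]=26  'eaceabd'
  #26 SA[26]=9  'ebcacdedccecbedceeaceabd'
  #27 SA[27]=19  'ecbedceeaceabd'
  #28 SA[28]=6  'ecdebcacdedccecbedceeaceabd'
  #29 SA[29]=15  'edccecbedceeaceabd'
  #30 SA[30]=22  'edceeaceabd'
  #31 SA[31]=25  'eeaceabd'
  #32 SA[32]=5  'eecdebcacdedccecbedceeaceabd'

[30, 3, 12, 27, 2, 1, 10, 31, 21, 4, 11, 0, 20, 17, 7, 13, 28, 18, 24, 32, 16, 23, 8, 14, 29, 26, 9, 19, 6, 15, 22, 25, 5]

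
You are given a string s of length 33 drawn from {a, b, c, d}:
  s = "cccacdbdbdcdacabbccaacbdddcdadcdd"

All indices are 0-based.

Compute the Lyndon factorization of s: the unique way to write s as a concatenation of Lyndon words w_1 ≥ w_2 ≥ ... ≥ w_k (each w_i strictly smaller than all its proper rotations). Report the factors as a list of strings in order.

["c", "c", "c", "acdbdbdcd", "ac", "abbcc", "aacbdddcdadcdd"]

emit factor 1: 'c' (i=0, period=1)
emit factor 2: 'c' (i=1, period=1)
emit factor 3: 'c' (i=2, period=1)
emit factor 4: 'acdbdbdcd' (i=3, period=9)
emit factor 5: 'ac' (i=12, period=2)
emit factor 6: 'abbcc' (i=14, period=5)
emit factor 7: 'aacbdddcdadcdd' (i=19, period=14)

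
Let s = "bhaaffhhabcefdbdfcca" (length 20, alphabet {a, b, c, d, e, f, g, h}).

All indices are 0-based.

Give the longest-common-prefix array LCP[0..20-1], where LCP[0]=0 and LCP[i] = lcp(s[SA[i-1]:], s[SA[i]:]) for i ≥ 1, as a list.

rank | idx | suffix
   0 |  19 | a
   1 |   2 | aaffhhabcefdbdfcca
   2 |   8 | abcefdbdfcca
   3 |   3 | affhhabcefdbdfcca
   4 |   9 | bcefdbdfcca
   5 |  14 | bdfcca
   6 |   0 | bhaaffhhabcefdbdfcca
   7 |  18 | ca
   8 |  17 | cca
   9 |  10 | cefdbdfcca
  10 |  13 | dbdfcca
  11 |  15 | dfcca
  12 |  11 | efdbdfcca
  13 |  16 | fcca
  14 |  12 | fdbdfcca
  15 |   4 | ffhhabcefdbdfcca
  16 |   5 | fhhabcefdbdfcca
  17 |   1 | haaffhhabcefdbdfcca
  18 |   7 | habcefdbdfcca
  19 |   6 | hhabcefdbdfcca

SA = [19, 2, 8, 3, 9, 14, 0, 18, 17, 10, 13, 15, 11, 16, 12, 4, 5, 1, 7, 6]
i: (SA[i-1],SA[i]) lcp shared
  1: (19,2) 1 'a'
  2: (2,8) 1 'a'
  3: (8,3) 1 'a'
  4: (3,9) 0 ''
  5: (9,14) 1 'b'
  6: (14,0) 1 'b'
  7: (0,18) 0 ''
  8: (18,17) 1 'c'
  9: (17,10) 1 'c'
  10: (10,13) 0 ''
  11: (13,15) 1 'd'
  12: (15,11) 0 ''
  13: (11,16) 0 ''
  14: (16,12) 1 'f'
  15: (12,4) 1 'f'
  16: (4,5) 1 'f'
  17: (5,1) 0 ''
  18: (1,7) 2 'ha'
  19: (7,6) 1 'h'

[0, 1, 1, 1, 0, 1, 1, 0, 1, 1, 0, 1, 0, 0, 1, 1, 1, 0, 2, 1]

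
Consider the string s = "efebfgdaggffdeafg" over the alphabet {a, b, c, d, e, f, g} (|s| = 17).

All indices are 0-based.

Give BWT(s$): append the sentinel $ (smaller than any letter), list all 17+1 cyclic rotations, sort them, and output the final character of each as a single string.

gedegfdf$fegabffga

rank  rotation            last
    0  $efebfgdaggffdeafg  g
    1  afg$efebfgdaggffde  e
    2  aggffdeafg$efebfgd  d
    3  bfgdaggffdeafg$efe  e
    4  daggffdeafg$efebfg  g
    5  deafg$efebfgdaggff  f
    6  eafg$efebfgdaggffd  d
    7  ebfgdaggffdeafg$ef  f
    8  efebfgdaggffdeafg$  $
    9  fdeafg$efebfgdaggf  f
   10  febfgdaggffdeafg$e  e
   11  ffdeafg$efebfgdagg  g
   12  fg$efebfgdaggffdea  a
   13  fgdaggffdeafg$efeb  b
   14  g$efebfgdaggffdeaf  f
   15  gdaggffdeafg$efebf  f
   16  gffdeafg$efebfgdag  g
   17  ggffdeafg$efebfgda  a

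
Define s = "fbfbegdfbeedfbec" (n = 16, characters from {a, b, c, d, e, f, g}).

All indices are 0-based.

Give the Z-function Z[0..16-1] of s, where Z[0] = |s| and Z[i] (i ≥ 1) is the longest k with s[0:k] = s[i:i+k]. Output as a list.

[16, 0, 2, 0, 0, 0, 0, 2, 0, 0, 0, 0, 2, 0, 0, 0]

Z[0]=16
i=1: i≥r, start 0; Z[1]=0
i=2: i≥r, start 0; Z[2]=2 scan→box=[2,4)
i=3: min(r-i=1, Z[1]=0)=0; Z[3]=0
i=4: i≥r, start 0; Z[4]=0
i=5: i≥r, start 0; Z[5]=0
i=6: i≥r, start 0; Z[6]=0
i=7: i≥r, start 0; Z[7]=2 scan→box=[7,9)
i=8: min(r-i=1, Z[1]=0)=0; Z[8]=0
i=9: i≥r, start 0; Z[9]=0
i=10: i≥r, start 0; Z[10]=0
i=11: i≥r, start 0; Z[11]=0
i=12: i≥r, start 0; Z[12]=2 scan→box=[12,14)
i=13: min(r-i=1, Z[1]=0)=0; Z[13]=0
i=14: i≥r, start 0; Z[14]=0
i=15: i≥r, start 0; Z[15]=0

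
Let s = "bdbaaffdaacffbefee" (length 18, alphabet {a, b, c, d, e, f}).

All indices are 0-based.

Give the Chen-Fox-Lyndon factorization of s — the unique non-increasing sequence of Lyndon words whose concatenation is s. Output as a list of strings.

["bd", "b", "aaffd", "aacffbefee"]

emit factor 1: 'bd' (i=0, period=2)
emit factor 2: 'b' (i=2, period=1)
emit factor 3: 'aaffd' (i=3, period=5)
emit factor 4: 'aacffbefee' (i=8, period=10)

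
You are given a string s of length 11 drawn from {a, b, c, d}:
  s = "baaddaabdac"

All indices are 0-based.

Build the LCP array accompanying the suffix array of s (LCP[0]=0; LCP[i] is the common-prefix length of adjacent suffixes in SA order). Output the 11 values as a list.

[0, 2, 1, 1, 1, 0, 1, 0, 0, 2, 1]

rank→(start, suffix):
  0 → (5, 'aabdac')
  1 → (1, 'aaddaabdac')
  2 → (6, 'abdac')
  3 → (9, 'ac')
  4 → (2, 'addaabdac')
  5 → (0, 'baaddaabdac')
  6 → (7, 'bdac')
  7 → (10, 'c')
  8 → (4, 'daabdac')
  9 → (8, 'dac')
  10 → (3, 'ddaabdac')

SA = [5, 1, 6, 9, 2, 0, 7, 10, 4, 8, 3]
i: (SA[i-1],SA[i]) lcp shared
  1: (5,1) 2 'aa'
  2: (1,6) 1 'a'
  3: (6,9) 1 'a'
  4: (9,2) 1 'a'
  5: (2,0) 0 ''
  6: (0,7) 1 'b'
  7: (7,10) 0 ''
  8: (10,4) 0 ''
  9: (4,8) 2 'da'
  10: (8,3) 1 'd'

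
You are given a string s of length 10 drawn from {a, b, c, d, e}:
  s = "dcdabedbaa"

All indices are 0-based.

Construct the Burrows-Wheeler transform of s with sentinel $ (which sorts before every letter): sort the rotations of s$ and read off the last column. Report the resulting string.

aabddadce$b

rank  rotation     last
    0  $dcdabedbaa  a
    1  a$dcdabedba  a
    2  aa$dcdabedb  b
    3  abedbaa$dcd  d
    4  baa$dcdabed  d
    5  bedbaa$dcda  a
    6  cdabedbaa$d  d
    7  dabedbaa$dc  c
    8  dbaa$dcdabe  e
    9  dcdabedbaa$  $
   10  edbaa$dcdab  b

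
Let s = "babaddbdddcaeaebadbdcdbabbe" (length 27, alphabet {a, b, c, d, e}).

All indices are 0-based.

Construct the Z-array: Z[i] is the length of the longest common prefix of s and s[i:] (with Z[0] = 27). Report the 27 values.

Z[0]=27
i=1: fresh scan; Z[1]=0
i=2: fresh scan; Z[2]=2 scan→box=[2,4)
i=3: min(r-i=1, Z[1]=0)=0; Z[3]=0
i=4: fresh scan; Z[4]=0
i=5: fresh scan; Z[5]=0
i=6: fresh scan; Z[6]=1 scan→box=[6,7)
i=7: fresh scan; Z[7]=0
i=8: fresh scan; Z[8]=0
i=9: fresh scan; Z[9]=0
i=10: fresh scan; Z[10]=0
i=11: fresh scan; Z[11]=0
i=12: fresh scan; Z[12]=0
i=13: fresh scan; Z[13]=0
i=14: fresh scan; Z[14]=0
i=15: fresh scan; Z[15]=2 scan→box=[15,17)
i=16: min(r-i=1, Z[1]=0)=0; Z[16]=0
i=17: fresh scan; Z[17]=0
i=18: fresh scan; Z[18]=1 scan→box=[18,19)
i=19: fresh scan; Z[19]=0
i=20: fresh scan; Z[20]=0
i=21: fresh scan; Z[21]=0
i=22: fresh scan; Z[22]=3 scan→box=[22,25)
i=23: min(r-i=2, Z[1]=0)=0; Z[23]=0
i=24: min(r-i=1, Z[2]=2)=1; Z[24]=1
i=25: fresh scan; Z[25]=1 scan→box=[25,26)
i=26: fresh scan; Z[26]=0

[27, 0, 2, 0, 0, 0, 1, 0, 0, 0, 0, 0, 0, 0, 0, 2, 0, 0, 1, 0, 0, 0, 3, 0, 1, 1, 0]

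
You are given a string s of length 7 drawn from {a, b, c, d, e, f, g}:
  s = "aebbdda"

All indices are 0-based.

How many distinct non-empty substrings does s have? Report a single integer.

25

rank | idx | suffix
   0 |   6 | a
   1 |   0 | aebbdda
   2 |   2 | bbdda
   3 |   3 | bdda
   4 |   5 | da
   5 |   4 | dda
   6 |   1 | ebbdda

SA = [6, 0, 2, 3, 5, 4, 1]
i: (SA[i-1],SA[i]) lcp shared
  1: (6,0) 1 'a'
  2: (0,2) 0 ''
  3: (2,3) 1 'b'
  4: (3,5) 0 ''
  5: (5,4) 1 'd'
  6: (4,1) 0 ''

n(n+1)/2 = 7·8/2 = 28
Σ LCP = 0 + 1 + 0 + 1 + 0 + 1 + 0 = 3
distinct = 28 − 3 = 25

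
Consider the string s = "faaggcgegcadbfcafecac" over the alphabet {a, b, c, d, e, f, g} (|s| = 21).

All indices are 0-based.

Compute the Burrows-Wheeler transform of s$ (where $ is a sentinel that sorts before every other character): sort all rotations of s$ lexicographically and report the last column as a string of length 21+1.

cfcccadaegfgafg$baegca

rank  rotation                last
    0  $faaggcgegcadbfcafecac  c
    1  aaggcgegcadbfcafecac$f  f
    2  ac$faaggcgegcadbfcafec  c
    3  adbfcafecac$faaggcgegc  c
    4  afecac$faaggcgegcadbfc  c
    5  aggcgegcadbfcafecac$fa  a
    6  bfcafecac$faaggcgegcad  d
    7  c$faaggcgegcadbfcafeca  a
    8  cac$faaggcgegcadbfcafe  e
    9  cadbfcafecac$faaggcgeg  g
   10  cafecac$faaggcgegcadbf  f
   11  cgegcadbfcafecac$faagg  g
   12  dbfcafecac$faaggcgegca  a
   13  ecac$faaggcgegcadbfcaf  f
   14  egcadbfcafecac$faaggcg  g
   15  faaggcgegcadbfcafecac$  $
   16  fcafecac$faaggcgegcadb  b
   17  fecac$faaggcgegcadbfca  a
   18  gcadbfcafecac$faaggcge  e
   19  gcgegcadbfcafecac$faag  g
   20  gegcadbfcafecac$faaggc  c
   21  ggcgegcadbfcafecac$faa  a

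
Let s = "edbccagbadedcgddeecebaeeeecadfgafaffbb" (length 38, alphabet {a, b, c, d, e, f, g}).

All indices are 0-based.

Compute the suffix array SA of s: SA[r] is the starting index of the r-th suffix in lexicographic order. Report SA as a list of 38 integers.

rank | idx | suffix
   0 |   8 | adedcgddeecebaeeeecadfgafaffbb
   1 |  27 | adfgafaffbb
   2 |  21 | aeeeecadfgafaffbb
   3 |  31 | afaffbb
   4 |  33 | affbb
   5 |   5 | agbadedcgddeecebaeeeecadfgafaffbb
   6 |  37 | b
   7 |   7 | badedcgddeecebaeeeecadfgafaffbb
   8 |  20 | baeeeecadfgafaffbb
   9 |  36 | bb
  10 |   2 | bccagbadedcgddeecebaeeeecadfgafaffbb
  11 |  26 | cadfgafaffbb
  12 |   4 | cagbadedcgddeecebaeeeecadfgafaffbb
  13 |   3 | ccagbadedcgddeecebaeeeecadfgafaffbb
  14 |  18 | cebaeeeecadfgafaffbb
  15 |  12 | cgddeecebaeeeecadfgafaffbb
  16 |   1 | dbccagbadedcgddeecebaeeeecadfgafaffbb
  17 |  11 | dcgddeecebaeeeecadfgafaffbb
  18 |  14 | ddeecebaeeeecadfgafaffbb
  19 |   9 | dedcgddeecebaeeeecadfgafaffbb
  20 |  15 | deecebaeeeecadfgafaffbb
  21 |  28 | dfgafaffbb
  22 |  19 | ebaeeeecadfgafaffbb
  23 |  25 | ecadfgafaffbb
  24 |  17 | ecebaeeeecadfgafaffbb
  25 |   0 | edbccagbadedcgddeecebaeeeecadfgafaffbb
  26 |  10 | edcgddeecebaeeeecadfgafaffbb
  27 |  24 | eecadfgafaffbb
  28 |  16 | eecebaeeeecadfgafaffbb
  29 |  23 | eeecadfgafaffbb
  30 |  22 | eeeecadfgafaffbb
  31 |  32 | faffbb
  32 |  35 | fbb
  33 |  34 | ffbb
  34 |  29 | fgafaffbb
  35 |  30 | gafaffbb
  36 |   6 | gbadedcgddeecebaeeeecadfgafaffbb
  37 |  13 | gddeecebaeeeecadfgafaffbb

[8, 27, 21, 31, 33, 5, 37, 7, 20, 36, 2, 26, 4, 3, 18, 12, 1, 11, 14, 9, 15, 28, 19, 25, 17, 0, 10, 24, 16, 23, 22, 32, 35, 34, 29, 30, 6, 13]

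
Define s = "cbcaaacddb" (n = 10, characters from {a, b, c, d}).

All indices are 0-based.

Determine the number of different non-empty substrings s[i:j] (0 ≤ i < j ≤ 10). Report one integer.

48

sorted suffixes:
  #0 SA[0]=3  'aaacddb'
  #1 SA[1]=4  'aacddb'
  #2 SA[2]=5  'acddb'
  #3 SA[3]=9  'b'
  #4 SA[4]=1  'bcaaacddb'
  #5 SA[5]=2  'caaacddb'
  #6 SA[6]=0  'cbcaaacddb'
  #7 SA[7]=6  'cddb'
  #8 SA[8]=8  'db'
  #9 SA[9]=7  'ddb'

SA = [3, 4, 5, 9, 1, 2, 0, 6, 8, 7]
[i] adj suffixes → lcp
  [1] 3/4 → 2 ('aa')
  [2] 4/5 → 1 ('a')
  [3] 5/9 → 0 ('')
  [4] 9/1 → 1 ('b')
  [5] 1/2 → 0 ('')
  [6] 2/0 → 1 ('c')
  [7] 0/6 → 1 ('c')
  [8] 6/8 → 0 ('')
  [9] 8/7 → 1 ('d')

n(n+1)/2 = 10·11/2 = 55
Σ LCP = 0 + 2 + 1 + 0 + 1 + 0 + 1 + 1 + 0 + 1 = 7
distinct = 55 − 7 = 48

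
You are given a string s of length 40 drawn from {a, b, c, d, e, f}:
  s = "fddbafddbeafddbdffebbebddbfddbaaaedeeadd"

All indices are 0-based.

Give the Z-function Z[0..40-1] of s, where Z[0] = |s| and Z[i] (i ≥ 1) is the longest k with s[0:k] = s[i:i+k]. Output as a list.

[40, 0, 0, 0, 0, 4, 0, 0, 0, 0, 0, 4, 0, 0, 0, 0, 1, 1, 0, 0, 0, 0, 0, 0, 0, 0, 5, 0, 0, 0, 0, 0, 0, 0, 0, 0, 0, 0, 0, 0]

Z[0]=40
i=1: outside box; Z[1]=0
i=2: outside box; Z[2]=0
i=3: outside box; Z[3]=0
i=4: outside box; Z[4]=0
i=5: outside box; Z[5]=4 scan→box=[5,9)
i=6: min(r-i=3, Z[1]=0)=0; Z[6]=0
i=7: min(r-i=2, Z[2]=0)=0; Z[7]=0
i=8: min(r-i=1, Z[3]=0)=0; Z[8]=0
i=9: outside box; Z[9]=0
i=10: outside box; Z[10]=0
i=11: outside box; Z[11]=4 scan→box=[11,15)
i=12: min(r-i=3, Z[1]=0)=0; Z[12]=0
i=13: min(r-i=2, Z[2]=0)=0; Z[13]=0
i=14: min(r-i=1, Z[3]=0)=0; Z[14]=0
i=15: outside box; Z[15]=0
i=16: outside box; Z[16]=1 scan→box=[16,17)
i=17: outside box; Z[17]=1 scan→box=[17,18)
i=18: outside box; Z[18]=0
i=19: outside box; Z[19]=0
i=20: outside box; Z[20]=0
i=21: outside box; Z[21]=0
i=22: outside box; Z[22]=0
i=23: outside box; Z[23]=0
i=24: outside box; Z[24]=0
i=25: outside box; Z[25]=0
i=26: outside box; Z[26]=5 scan→box=[26,31)
i=27: min(r-i=4, Z[1]=0)=0; Z[27]=0
i=28: min(r-i=3, Z[2]=0)=0; Z[28]=0
i=29: min(r-i=2, Z[3]=0)=0; Z[29]=0
i=30: min(r-i=1, Z[4]=0)=0; Z[30]=0
i=31: outside box; Z[31]=0
i=32: outside box; Z[32]=0
i=33: outside box; Z[33]=0
i=34: outside box; Z[34]=0
i=35: outside box; Z[35]=0
i=36: outside box; Z[36]=0
i=37: outside box; Z[37]=0
i=38: outside box; Z[38]=0
i=39: outside box; Z[39]=0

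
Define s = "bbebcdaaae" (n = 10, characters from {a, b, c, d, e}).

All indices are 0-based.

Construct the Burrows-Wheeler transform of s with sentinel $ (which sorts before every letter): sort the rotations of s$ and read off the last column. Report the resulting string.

rank  rotation     last
    0  $bbebcdaaae  e
    1  aaae$bbebcd  d
    2  aae$bbebcda  a
    3  ae$bbebcdaa  a
    4  bbebcdaaae$  $
    5  bcdaaae$bbe  e
    6  bebcdaaae$b  b
    7  cdaaae$bbeb  b
    8  daaae$bbebc  c
    9  e$bbebcdaaa  a
   10  ebcdaaae$bb  b

edaa$ebbcab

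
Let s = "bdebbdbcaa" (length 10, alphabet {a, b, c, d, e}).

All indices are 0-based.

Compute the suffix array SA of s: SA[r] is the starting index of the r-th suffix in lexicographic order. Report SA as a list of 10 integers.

[9, 8, 3, 6, 4, 0, 7, 5, 1, 2]

rank→(start, suffix):
  0 → (9, 'a')
  1 → (8, 'aa')
  2 → (3, 'bbdbcaa')
  3 → (6, 'bcaa')
  4 → (4, 'bdbcaa')
  5 → (0, 'bdebbdbcaa')
  6 → (7, 'caa')
  7 → (5, 'dbcaa')
  8 → (1, 'debbdbcaa')
  9 → (2, 'ebbdbcaa')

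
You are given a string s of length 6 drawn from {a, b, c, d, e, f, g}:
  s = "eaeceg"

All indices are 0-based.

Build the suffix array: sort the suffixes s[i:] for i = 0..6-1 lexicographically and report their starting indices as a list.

[1, 3, 0, 2, 4, 5]

sorted suffixes:
  #0 SA[0]=1  'aeceg'
  #1 SA[1]=3  'ceg'
  #2 SA[2]=0  'eaeceg'
  #3 SA[3]=2  'eceg'
  #4 SA[4]=4  'eg'
  #5 SA[5]=5  'g'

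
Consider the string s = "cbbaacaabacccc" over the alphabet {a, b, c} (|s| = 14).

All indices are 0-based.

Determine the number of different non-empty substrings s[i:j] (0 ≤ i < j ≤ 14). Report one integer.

88

rank | idx | suffix
   0 |   6 | aabacccc
   1 |   3 | aacaabacccc
   2 |   7 | abacccc
   3 |   4 | acaabacccc
   4 |   9 | acccc
   5 |   2 | baacaabacccc
   6 |   8 | bacccc
   7 |   1 | bbaacaabacccc
   8 |  13 | c
   9 |   5 | caabacccc
  10 |   0 | cbbaacaabacccc
  11 |  12 | cc
  12 |  11 | ccc
  13 |  10 | cccc

SA = [6, 3, 7, 4, 9, 2, 8, 1, 13, 5, 0, 12, 11, 10]
rank  pair      lcp
   1  s[6:],s[3:]  2  'aa'
   2  s[3:],s[7:]  1  'a'
   3  s[7:],s[4:]  1  'a'
   4  s[4:],s[9:]  2  'ac'
   5  s[9:],s[2:]  0  ''
   6  s[2:],s[8:]  2  'ba'
   7  s[8:],s[1:]  1  'b'
   8  s[1:],s[13:]  0  ''
   9  s[13:],s[5:]  1  'c'
  10  s[5:],s[0:]  1  'c'
  11  s[0:],s[12:]  1  'c'
  12  s[12:],s[11:]  2  'cc'
  13  s[11:],s[10:]  3  'ccc'

n(n+1)/2 = 14·15/2 = 105
Σ LCP = 0 + 2 + 1 + 1 + 2 + 0 + 2 + 1 + 0 + 1 + 1 + 1 + 2 + 3 = 17
distinct = 105 − 17 = 88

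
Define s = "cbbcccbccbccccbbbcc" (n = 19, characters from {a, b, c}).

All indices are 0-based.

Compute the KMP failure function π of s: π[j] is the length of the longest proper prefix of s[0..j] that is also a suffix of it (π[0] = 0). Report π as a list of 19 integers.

π[0] = 0
j=1 s[j]='b': π[1]=0 (border '')
j=2 s[j]='b': π[2]=0 (border '')
j=3 s[j]='c': π[3]=1 (border 'c')
j=4 s[j]='c': k: 1→0; π[4]=1 (border 'c')
j=5 s[j]='c': k: 1→0; π[5]=1 (border 'c')
j=6 s[j]='b': π[6]=2 (border 'cb')
j=7 s[j]='c': k: 2→0; π[7]=1 (border 'c')
j=8 s[j]='c': k: 1→0; π[8]=1 (border 'c')
j=9 s[j]='b': π[9]=2 (border 'cb')
j=10 s[j]='c': k: 2→0; π[10]=1 (border 'c')
j=11 s[j]='c': k: 1→0; π[11]=1 (border 'c')
j=12 s[j]='c': k: 1→0; π[12]=1 (border 'c')
j=13 s[j]='c': k: 1→0; π[13]=1 (border 'c')
j=14 s[j]='b': π[14]=2 (border 'cb')
j=15 s[j]='b': π[15]=3 (border 'cbb')
j=16 s[j]='b': k: 3→0; π[16]=0 (border '')
j=17 s[j]='c': π[17]=1 (border 'c')
j=18 s[j]='c': k: 1→0; π[18]=1 (border 'c')

[0, 0, 0, 1, 1, 1, 2, 1, 1, 2, 1, 1, 1, 1, 2, 3, 0, 1, 1]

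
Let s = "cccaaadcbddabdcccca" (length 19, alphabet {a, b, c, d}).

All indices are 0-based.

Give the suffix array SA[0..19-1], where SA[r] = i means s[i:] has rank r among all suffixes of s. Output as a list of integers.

[18, 3, 4, 11, 5, 12, 8, 17, 2, 7, 16, 1, 15, 0, 14, 10, 6, 13, 9]

rank→(start, suffix):
  0 → (18, 'a')
  1 → (3, 'aaadcbddabdcccca')
  2 → (4, 'aadcbddabdcccca')
  3 → (11, 'abdcccca')
  4 → (5, 'adcbddabdcccca')
  5 → (12, 'bdcccca')
  6 → (8, 'bddabdcccca')
  7 → (17, 'ca')
  8 → (2, 'caaadcbddabdcccca')
  9 → (7, 'cbddabdcccca')
  10 → (16, 'cca')
  11 → (1, 'ccaaadcbddabdcccca')
  12 → (15, 'ccca')
  13 → (0, 'cccaaadcbddabdcccca')
  14 → (14, 'cccca')
  15 → (10, 'dabdcccca')
  16 → (6, 'dcbddabdcccca')
  17 → (13, 'dcccca')
  18 → (9, 'ddabdcccca')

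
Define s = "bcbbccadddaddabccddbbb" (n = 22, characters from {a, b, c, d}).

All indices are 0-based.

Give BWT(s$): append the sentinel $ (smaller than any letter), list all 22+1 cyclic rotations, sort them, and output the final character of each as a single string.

bddcbbdc$bacbbbcdddadca

rank  rotation                 last
    0  $bcbbccadddaddabccddbbb  b
    1  abccddbbb$bcbbccadddadd  d
    2  addabccddbbb$bcbbccaddd  d
    3  adddaddabccddbbb$bcbbcc  c
    4  b$bcbbccadddaddabccddbb  b
    5  bb$bcbbccadddaddabccddb  b
    6  bbb$bcbbccadddaddabccdd  d
    7  bbccadddaddabccddbbb$bc  c
    8  bcbbccadddaddabccddbbb$  $
    9  bccadddaddabccddbbb$bcb  b
   10  bccddbbb$bcbbccadddadda  a
   11  cadddaddabccddbbb$bcbbc  c
   12  cbbccadddaddabccddbbb$b  b
   13  ccadddaddabccddbbb$bcbb  b
   14  ccddbbb$bcbbccadddaddab  b
   15  cddbbb$bcbbccadddaddabc  c
   16  dabccddbbb$bcbbccadddad  d
   17  daddabccddbbb$bcbbccadd  d
   18  dbbb$bcbbccadddaddabccd  d
   19  ddabccddbbb$bcbbccaddda  a
   20  ddaddabccddbbb$bcbbccad  d
   21  ddbbb$bcbbccadddaddabcc  c
   22  dddaddabccddbbb$bcbbcca  a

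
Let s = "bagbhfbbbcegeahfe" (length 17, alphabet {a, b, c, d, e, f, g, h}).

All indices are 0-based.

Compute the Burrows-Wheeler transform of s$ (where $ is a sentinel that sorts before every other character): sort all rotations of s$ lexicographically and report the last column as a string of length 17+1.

ebe$fbbgbfgchhaeba

rank  rotation            last
    0  $bagbhfbbbcegeahfe  e
    1  agbhfbbbcegeahfe$b  b
    2  ahfe$bagbhfbbbcege  e
    3  bagbhfbbbcegeahfe$  $
    4  bbbcegeahfe$bagbhf  f
    5  bbcegeahfe$bagbhfb  b
    6  bcegeahfe$bagbhfbb  b
    7  bhfbbbcegeahfe$bag  g
    8  cegeahfe$bagbhfbbb  b
    9  e$bagbhfbbbcegeahf  f
   10  eahfe$bagbhfbbbceg  g
   11  egeahfe$bagbhfbbbc  c
   12  fbbbcegeahfe$bagbh  h
   13  fe$bagbhfbbbcegeah  h
   14  gbhfbbbcegeahfe$ba  a
   15  geahfe$bagbhfbbbce  e
   16  hfbbbcegeahfe$bagb  b
   17  hfe$bagbhfbbbcegea  a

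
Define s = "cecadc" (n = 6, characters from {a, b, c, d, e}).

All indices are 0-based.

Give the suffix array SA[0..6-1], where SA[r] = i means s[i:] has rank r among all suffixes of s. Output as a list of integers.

rank→(start, suffix):
  0 → (3, 'adc')
  1 → (5, 'c')
  2 → (2, 'cadc')
  3 → (0, 'cecadc')
  4 → (4, 'dc')
  5 → (1, 'ecadc')

[3, 5, 2, 0, 4, 1]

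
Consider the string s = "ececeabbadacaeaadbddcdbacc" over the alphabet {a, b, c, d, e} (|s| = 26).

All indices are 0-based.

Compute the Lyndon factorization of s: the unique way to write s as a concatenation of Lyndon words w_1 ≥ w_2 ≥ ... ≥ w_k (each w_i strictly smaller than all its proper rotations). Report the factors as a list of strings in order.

emit factor 1: 'e' (i=0, period=1)
emit factor 2: 'ce' (i=1, period=2)
emit factor 3: 'ce' (i=3, period=2)
emit factor 4: 'abbadacae' (i=5, period=9)
emit factor 5: 'aadbddcdbacc' (i=14, period=12)

["e", "ce", "ce", "abbadacae", "aadbddcdbacc"]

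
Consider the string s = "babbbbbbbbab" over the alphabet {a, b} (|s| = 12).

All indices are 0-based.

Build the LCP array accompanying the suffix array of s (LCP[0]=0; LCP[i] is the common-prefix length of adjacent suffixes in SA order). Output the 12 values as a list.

[0, 2, 0, 1, 3, 1, 2, 3, 4, 5, 6, 7]

rank | idx | suffix
   0 |  10 | ab
   1 |   1 | abbbbbbbbab
   2 |  11 | b
   3 |   9 | bab
   4 |   0 | babbbbbbbbab
   5 |   8 | bbab
   6 |   7 | bbbab
   7 |   6 | bbbbab
   8 |   5 | bbbbbab
   9 |   4 | bbbbbbab
  10 |   3 | bbbbbbbab
  11 |   2 | bbbbbbbbab

SA = [10, 1, 11, 9, 0, 8, 7, 6, 5, 4, 3, 2]
i: (SA[i-1],SA[i]) lcp shared
  1: (10,1) 2 'ab'
  2: (1,11) 0 ''
  3: (11,9) 1 'b'
  4: (9,0) 3 'bab'
  5: (0,8) 1 'b'
  6: (8,7) 2 'bb'
  7: (7,6) 3 'bbb'
  8: (6,5) 4 'bbbb'
  9: (5,4) 5 'bbbbb'
  10: (4,3) 6 'bbbbbb'
  11: (3,2) 7 'bbbbbbb'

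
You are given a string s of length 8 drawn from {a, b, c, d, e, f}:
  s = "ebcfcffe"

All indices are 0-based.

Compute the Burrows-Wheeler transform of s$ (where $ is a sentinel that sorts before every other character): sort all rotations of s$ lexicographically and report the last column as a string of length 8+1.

rank  rotation   last
    0  $ebcfcffe  e
    1  bcfcffe$e  e
    2  cfcffe$eb  b
    3  cffe$ebcf  f
    4  e$ebcfcff  f
    5  ebcfcffe$  $
    6  fcffe$ebc  c
    7  fe$ebcfcf  f
    8  ffe$ebcfc  c

eebff$cfc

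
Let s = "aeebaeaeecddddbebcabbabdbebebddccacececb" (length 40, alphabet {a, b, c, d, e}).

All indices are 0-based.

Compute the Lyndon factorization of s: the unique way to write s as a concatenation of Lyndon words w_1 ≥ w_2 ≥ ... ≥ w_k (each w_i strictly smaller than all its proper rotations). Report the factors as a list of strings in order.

["aeeb", "aeaeecddddbebc", "abbabdbebebddccacececb"]

emit factor 1: 'aeeb' (i=0, period=4)
emit factor 2: 'aeaeecddddbebc' (i=4, period=14)
emit factor 3: 'abbabdbebebddccacececb' (i=18, period=22)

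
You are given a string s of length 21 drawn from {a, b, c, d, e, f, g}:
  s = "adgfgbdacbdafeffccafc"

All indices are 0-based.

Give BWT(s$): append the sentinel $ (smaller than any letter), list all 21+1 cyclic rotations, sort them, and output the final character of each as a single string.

cd$cdgcfcafbbafafaegfd

rank  rotation                last
    0  $adgfgbdacbdafeffccafc  c
    1  acbdafeffccafc$adgfgbd  d
    2  adgfgbdacbdafeffccafc$  $
    3  afc$adgfgbdacbdafeffcc  c
    4  afeffccafc$adgfgbdacbd  d
    5  bdacbdafeffccafc$adgfg  g
    6  bdafeffccafc$adgfgbdac  c
    7  c$adgfgbdacbdafeffccaf  f
    8  cafc$adgfgbdacbdafeffc  c
    9  cbdafeffccafc$adgfgbda  a
   10  ccafc$adgfgbdacbdafeff  f
   11  dacbdafeffccafc$adgfgb  b
   12  dafeffccafc$adgfgbdacb  b
   13  dgfgbdacbdafeffccafc$a  a
   14  effccafc$adgfgbdacbdaf  f
   15  fc$adgfgbdacbdafeffcca  a
   16  fccafc$adgfgbdacbdafef  f
   17  feffccafc$adgfgbdacbda  a
   18  ffccafc$adgfgbdacbdafe  e
   19  fgbdacbdafeffccafc$adg  g
   20  gbdacbdafeffccafc$adgf  f
   21  gfgbdacbdafeffccafc$ad  d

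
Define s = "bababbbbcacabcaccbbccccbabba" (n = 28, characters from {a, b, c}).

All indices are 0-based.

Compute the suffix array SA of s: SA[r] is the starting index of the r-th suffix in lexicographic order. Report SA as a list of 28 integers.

[27, 1, 24, 3, 11, 9, 14, 26, 0, 23, 2, 25, 4, 5, 6, 17, 7, 12, 18, 10, 8, 13, 22, 16, 21, 15, 20, 19]

rank→(start, suffix):
  0 → (27, 'a')
  1 → (1, 'ababbbbcacabcaccbbccccbabba')
  2 → (24, 'abba')
  3 → (3, 'abbbbcacabcaccbbccccbabba')
  4 → (11, 'abcaccbbccccbabba')
  5 → (9, 'acabcaccbbccccbabba')
  6 → (14, 'accbbccccbabba')
  7 → (26, 'ba')
  8 → (0, 'bababbbbcacabcaccbbccccbabba')
  9 → (23, 'babba')
  10 → (2, 'babbbbcacabcaccbbccccbabba')
  11 → (25, 'bba')
  12 → (4, 'bbbbcacabcaccbbccccbabba')
  13 → (5, 'bbbcacabcaccbbccccbabba')
  14 → (6, 'bbcacabcaccbbccccbabba')
  15 → (17, 'bbccccbabba')
  16 → (7, 'bcacabcaccbbccccbabba')
  17 → (12, 'bcaccbbccccbabba')
  18 → (18, 'bccccbabba')
  19 → (10, 'cabcaccbbccccbabba')
  20 → (8, 'cacabcaccbbccccbabba')
  21 → (13, 'caccbbccccbabba')
  22 → (22, 'cbabba')
  23 → (16, 'cbbccccbabba')
  24 → (21, 'ccbabba')
  25 → (15, 'ccbbccccbabba')
  26 → (20, 'cccbabba')
  27 → (19, 'ccccbabba')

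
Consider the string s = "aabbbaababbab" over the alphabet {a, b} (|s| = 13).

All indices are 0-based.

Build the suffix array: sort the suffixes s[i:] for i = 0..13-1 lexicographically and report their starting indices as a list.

[5, 0, 11, 6, 8, 1, 12, 4, 10, 7, 3, 9, 2]

rank | idx | suffix
   0 |   5 | aababbab
   1 |   0 | aabbbaababbab
   2 |  11 | ab
   3 |   6 | ababbab
   4 |   8 | abbab
   5 |   1 | abbbaababbab
   6 |  12 | b
   7 |   4 | baababbab
   8 |  10 | bab
   9 |   7 | babbab
  10 |   3 | bbaababbab
  11 |   9 | bbab
  12 |   2 | bbbaababbab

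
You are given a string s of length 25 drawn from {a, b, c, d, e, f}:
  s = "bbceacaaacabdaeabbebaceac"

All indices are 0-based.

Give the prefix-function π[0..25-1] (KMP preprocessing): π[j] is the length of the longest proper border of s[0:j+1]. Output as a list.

π[0] = 0
j=1 s[j]='b': π[1]=1 (border 'b')
j=2 s[j]='c': k: 1→0; π[2]=0 (border '')
j=3 s[j]='e': π[3]=0 (border '')
j=4 s[j]='a': π[4]=0 (border '')
j=5 s[j]='c': π[5]=0 (border '')
j=6 s[j]='a': π[6]=0 (border '')
j=7 s[j]='a': π[7]=0 (border '')
j=8 s[j]='a': π[8]=0 (border '')
j=9 s[j]='c': π[9]=0 (border '')
j=10 s[j]='a': π[10]=0 (border '')
j=11 s[j]='b': π[11]=1 (border 'b')
j=12 s[j]='d': k: 1→0; π[12]=0 (border '')
j=13 s[j]='a': π[13]=0 (border '')
j=14 s[j]='e': π[14]=0 (border '')
j=15 s[j]='a': π[15]=0 (border '')
j=16 s[j]='b': π[16]=1 (border 'b')
j=17 s[j]='b': π[17]=2 (border 'bb')
j=18 s[j]='e': k: 2→1→0; π[18]=0 (border '')
j=19 s[j]='b': π[19]=1 (border 'b')
j=20 s[j]='a': k: 1→0; π[20]=0 (border '')
j=21 s[j]='c': π[21]=0 (border '')
j=22 s[j]='e': π[22]=0 (border '')
j=23 s[j]='a': π[23]=0 (border '')
j=24 s[j]='c': π[24]=0 (border '')

[0, 1, 0, 0, 0, 0, 0, 0, 0, 0, 0, 1, 0, 0, 0, 0, 1, 2, 0, 1, 0, 0, 0, 0, 0]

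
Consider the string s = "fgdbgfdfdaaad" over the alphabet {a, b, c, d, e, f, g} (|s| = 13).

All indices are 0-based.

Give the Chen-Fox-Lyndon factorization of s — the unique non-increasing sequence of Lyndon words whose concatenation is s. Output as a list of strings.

emit factor 1: 'fg' (i=0, period=2)
emit factor 2: 'd' (i=2, period=1)
emit factor 3: 'bgfdfd' (i=3, period=6)
emit factor 4: 'aaad' (i=9, period=4)

["fg", "d", "bgfdfd", "aaad"]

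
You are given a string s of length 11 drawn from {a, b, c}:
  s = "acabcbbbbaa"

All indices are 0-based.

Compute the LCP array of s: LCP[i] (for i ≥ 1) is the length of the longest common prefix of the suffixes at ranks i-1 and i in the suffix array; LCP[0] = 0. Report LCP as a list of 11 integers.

rank | idx | suffix
   0 |  10 | a
   1 |   9 | aa
   2 |   2 | abcbbbbaa
   3 |   0 | acabcbbbbaa
   4 |   8 | baa
   5 |   7 | bbaa
   6 |   6 | bbbaa
   7 |   5 | bbbbaa
   8 |   3 | bcbbbbaa
   9 |   1 | cabcbbbbaa
  10 |   4 | cbbbbaa

SA = [10, 9, 2, 0, 8, 7, 6, 5, 3, 1, 4]
rank  pair      lcp
   1  s[10:],s[9:]  1  'a'
   2  s[9:],s[2:]  1  'a'
   3  s[2:],s[0:]  1  'a'
   4  s[0:],s[8:]  0  ''
   5  s[8:],s[7:]  1  'b'
   6  s[7:],s[6:]  2  'bb'
   7  s[6:],s[5:]  3  'bbb'
   8  s[5:],s[3:]  1  'b'
   9  s[3:],s[1:]  0  ''
  10  s[1:],s[4:]  1  'c'

[0, 1, 1, 1, 0, 1, 2, 3, 1, 0, 1]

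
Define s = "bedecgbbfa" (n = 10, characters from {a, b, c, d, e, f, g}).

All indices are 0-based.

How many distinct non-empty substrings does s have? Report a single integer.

rank | idx | suffix
   0 |   9 | a
   1 |   6 | bbfa
   2 |   0 | bedecgbbfa
   3 |   7 | bfa
   4 |   4 | cgbbfa
   5 |   2 | decgbbfa
   6 |   3 | ecgbbfa
   7 |   1 | edecgbbfa
   8 |   8 | fa
   9 |   5 | gbbfa

SA = [9, 6, 0, 7, 4, 2, 3, 1, 8, 5]
[i] adj suffixes → lcp
  [1] 9/6 → 0 ('')
  [2] 6/0 → 1 ('b')
  [3] 0/7 → 1 ('b')
  [4] 7/4 → 0 ('')
  [5] 4/2 → 0 ('')
  [6] 2/3 → 0 ('')
  [7] 3/1 → 1 ('e')
  [8] 1/8 → 0 ('')
  [9] 8/5 → 0 ('')

n(n+1)/2 = 10·11/2 = 55
Σ LCP = 0 + 0 + 1 + 1 + 0 + 0 + 0 + 1 + 0 + 0 = 3
distinct = 55 − 3 = 52

52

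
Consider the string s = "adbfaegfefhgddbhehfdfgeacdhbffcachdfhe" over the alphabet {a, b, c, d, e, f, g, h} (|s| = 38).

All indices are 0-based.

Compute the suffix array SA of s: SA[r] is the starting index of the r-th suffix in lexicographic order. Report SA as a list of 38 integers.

rank | idx | suffix
   0 |  23 | acdhbffcachdfhe
   1 |  31 | achdfhe
   2 |   0 | adbfaegfefhgddbhehfdfgeacdhbffcachdfhe
   3 |   4 | aegfefhgddbhehfdfgeacdhbffcachdfhe
   4 |   2 | bfaegfefhgddbhehfdfgeacdhbffcachdfhe
   5 |  27 | bffcachdfhe
   6 |  14 | bhehfdfgeacdhbffcachdfhe
   7 |  30 | cachdfhe
   8 |  24 | cdhbffcachdfhe
   9 |  32 | chdfhe
  10 |   1 | dbfaegfefhgddbhehfdfgeacdhbffcachdfhe
  11 |  13 | dbhehfdfgeacdhbffcachdfhe
  12 |  12 | ddbhehfdfgeacdhbffcachdfhe
  13 |  19 | dfgeacdhbffcachdfhe
  14 |  34 | dfhe
  15 |  25 | dhbffcachdfhe
  16 |  37 | e
  17 |  22 | eacdhbffcachdfhe
  18 |   8 | efhgddbhehfdfgeacdhbffcachdfhe
  19 |   5 | egfefhgddbhehfdfgeacdhbffcachdfhe
  20 |  16 | ehfdfgeacdhbffcachdfhe
  21 |   3 | faegfefhgddbhehfdfgeacdhbffcachdfhe
  22 |  29 | fcachdfhe
  23 |  18 | fdfgeacdhbffcachdfhe
  24 |   7 | fefhgddbhehfdfgeacdhbffcachdfhe
  25 |  28 | ffcachdfhe
  26 |  20 | fgeacdhbffcachdfhe
  27 |  35 | fhe
  28 |   9 | fhgddbhehfdfgeacdhbffcachdfhe
  29 |  11 | gddbhehfdfgeacdhbffcachdfhe
  30 |  21 | geacdhbffcachdfhe
  31 |   6 | gfefhgddbhehfdfgeacdhbffcachdfhe
  32 |  26 | hbffcachdfhe
  33 |  33 | hdfhe
  34 |  36 | he
  35 |  15 | hehfdfgeacdhbffcachdfhe
  36 |  17 | hfdfgeacdhbffcachdfhe
  37 |  10 | hgddbhehfdfgeacdhbffcachdfhe

[23, 31, 0, 4, 2, 27, 14, 30, 24, 32, 1, 13, 12, 19, 34, 25, 37, 22, 8, 5, 16, 3, 29, 18, 7, 28, 20, 35, 9, 11, 21, 6, 26, 33, 36, 15, 17, 10]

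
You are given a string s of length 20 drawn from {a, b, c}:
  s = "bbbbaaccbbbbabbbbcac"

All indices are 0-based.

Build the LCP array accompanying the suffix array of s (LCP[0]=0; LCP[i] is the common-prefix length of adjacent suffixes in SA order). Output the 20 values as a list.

[0, 1, 1, 2, 0, 2, 1, 3, 2, 4, 3, 5, 4, 3, 2, 1, 0, 1, 1, 1]

rank | idx | suffix
   0 |   4 | aaccbbbbabbbbcac
   1 |  12 | abbbbcac
   2 |  18 | ac
   3 |   5 | accbbbbabbbbcac
   4 |   3 | baaccbbbbabbbbcac
   5 |  11 | babbbbcac
   6 |   2 | bbaaccbbbbabbbbcac
   7 |  10 | bbabbbbcac
   8 |   1 | bbbaaccbbbbabbbbcac
   9 |   9 | bbbabbbbcac
  10 |   0 | bbbbaaccbbbbabbbbcac
  11 |   8 | bbbbabbbbcac
  12 |  13 | bbbbcac
  13 |  14 | bbbcac
  14 |  15 | bbcac
  15 |  16 | bcac
  16 |  19 | c
  17 |  17 | cac
  18 |   7 | cbbbbabbbbcac
  19 |   6 | ccbbbbabbbbcac

SA = [4, 12, 18, 5, 3, 11, 2, 10, 1, 9, 0, 8, 13, 14, 15, 16, 19, 17, 7, 6]
[i] adj suffixes → lcp
  [1] 4/12 → 1 ('a')
  [2] 12/18 → 1 ('a')
  [3] 18/5 → 2 ('ac')
  [4] 5/3 → 0 ('')
  [5] 3/11 → 2 ('ba')
  [6] 11/2 → 1 ('b')
  [7] 2/10 → 3 ('bba')
  [8] 10/1 → 2 ('bb')
  [9] 1/9 → 4 ('bbba')
  [10] 9/0 → 3 ('bbb')
  [11] 0/8 → 5 ('bbbba')
  [12] 8/13 → 4 ('bbbb')
  [13] 13/14 → 3 ('bbb')
  [14] 14/15 → 2 ('bb')
  [15] 15/16 → 1 ('b')
  [16] 16/19 → 0 ('')
  [17] 19/17 → 1 ('c')
  [18] 17/7 → 1 ('c')
  [19] 7/6 → 1 ('c')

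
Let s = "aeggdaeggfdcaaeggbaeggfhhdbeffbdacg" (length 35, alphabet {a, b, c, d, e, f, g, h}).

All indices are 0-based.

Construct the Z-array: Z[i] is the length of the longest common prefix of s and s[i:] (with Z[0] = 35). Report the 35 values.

[35, 0, 0, 0, 0, 4, 0, 0, 0, 0, 0, 0, 1, 4, 0, 0, 0, 0, 4, 0, 0, 0, 0, 0, 0, 0, 0, 0, 0, 0, 0, 0, 1, 0, 0]

Z[0]=35
i=1: i≥r, start 0; Z[1]=0
i=2: i≥r, start 0; Z[2]=0
i=3: i≥r, start 0; Z[3]=0
i=4: i≥r, start 0; Z[4]=0
i=5: i≥r, start 0; Z[5]=4 grow→box=[5,9)
i=6: min(r-i=3, Z[1]=0)=0; Z[6]=0
i=7: min(r-i=2, Z[2]=0)=0; Z[7]=0
i=8: min(r-i=1, Z[3]=0)=0; Z[8]=0
i=9: i≥r, start 0; Z[9]=0
i=10: i≥r, start 0; Z[10]=0
i=11: i≥r, start 0; Z[11]=0
i=12: i≥r, start 0; Z[12]=1 grow→box=[12,13)
i=13: i≥r, start 0; Z[13]=4 grow→box=[13,17)
i=14: min(r-i=3, Z[1]=0)=0; Z[14]=0
i=15: min(r-i=2, Z[2]=0)=0; Z[15]=0
i=16: min(r-i=1, Z[3]=0)=0; Z[16]=0
i=17: i≥r, start 0; Z[17]=0
i=18: i≥r, start 0; Z[18]=4 grow→box=[18,22)
i=19: min(r-i=3, Z[1]=0)=0; Z[19]=0
i=20: min(r-i=2, Z[2]=0)=0; Z[20]=0
i=21: min(r-i=1, Z[3]=0)=0; Z[21]=0
i=22: i≥r, start 0; Z[22]=0
i=23: i≥r, start 0; Z[23]=0
i=24: i≥r, start 0; Z[24]=0
i=25: i≥r, start 0; Z[25]=0
i=26: i≥r, start 0; Z[26]=0
i=27: i≥r, start 0; Z[27]=0
i=28: i≥r, start 0; Z[28]=0
i=29: i≥r, start 0; Z[29]=0
i=30: i≥r, start 0; Z[30]=0
i=31: i≥r, start 0; Z[31]=0
i=32: i≥r, start 0; Z[32]=1 grow→box=[32,33)
i=33: i≥r, start 0; Z[33]=0
i=34: i≥r, start 0; Z[34]=0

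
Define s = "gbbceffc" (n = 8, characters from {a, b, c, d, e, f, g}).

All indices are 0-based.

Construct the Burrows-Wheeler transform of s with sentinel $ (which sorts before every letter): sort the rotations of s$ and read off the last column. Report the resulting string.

rank  rotation   last
    0  $gbbceffc  c
    1  bbceffc$g  g
    2  bceffc$gb  b
    3  c$gbbceff  f
    4  ceffc$gbb  b
    5  effc$gbbc  c
    6  fc$gbbcef  f
    7  ffc$gbbce  e
    8  gbbceffc$  $

cgbfbcfe$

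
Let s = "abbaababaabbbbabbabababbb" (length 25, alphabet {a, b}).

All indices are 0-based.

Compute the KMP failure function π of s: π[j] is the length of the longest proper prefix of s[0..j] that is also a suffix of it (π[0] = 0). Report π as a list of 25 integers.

π[0] = 0
j=1 s[j]='b': π[1]=0 (border '')
j=2 s[j]='b': π[2]=0 (border '')
j=3 s[j]='a': π[3]=1 (border 'a')
j=4 s[j]='a': k: 1→0; π[4]=1 (border 'a')
j=5 s[j]='b': π[5]=2 (border 'ab')
j=6 s[j]='a': k: 2→0; π[6]=1 (border 'a')
j=7 s[j]='b': π[7]=2 (border 'ab')
j=8 s[j]='a': k: 2→0; π[8]=1 (border 'a')
j=9 s[j]='a': k: 1→0; π[9]=1 (border 'a')
j=10 s[j]='b': π[10]=2 (border 'ab')
j=11 s[j]='b': π[11]=3 (border 'abb')
j=12 s[j]='b': k: 3→0; π[12]=0 (border '')
j=13 s[j]='b': π[13]=0 (border '')
j=14 s[j]='a': π[14]=1 (border 'a')
j=15 s[j]='b': π[15]=2 (border 'ab')
j=16 s[j]='b': π[16]=3 (border 'abb')
j=17 s[j]='a': π[17]=4 (border 'abba')
j=18 s[j]='b': k: 4→1; π[18]=2 (border 'ab')
j=19 s[j]='a': k: 2→0; π[19]=1 (border 'a')
j=20 s[j]='b': π[20]=2 (border 'ab')
j=21 s[j]='a': k: 2→0; π[21]=1 (border 'a')
j=22 s[j]='b': π[22]=2 (border 'ab')
j=23 s[j]='b': π[23]=3 (border 'abb')
j=24 s[j]='b': k: 3→0; π[24]=0 (border '')

[0, 0, 0, 1, 1, 2, 1, 2, 1, 1, 2, 3, 0, 0, 1, 2, 3, 4, 2, 1, 2, 1, 2, 3, 0]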